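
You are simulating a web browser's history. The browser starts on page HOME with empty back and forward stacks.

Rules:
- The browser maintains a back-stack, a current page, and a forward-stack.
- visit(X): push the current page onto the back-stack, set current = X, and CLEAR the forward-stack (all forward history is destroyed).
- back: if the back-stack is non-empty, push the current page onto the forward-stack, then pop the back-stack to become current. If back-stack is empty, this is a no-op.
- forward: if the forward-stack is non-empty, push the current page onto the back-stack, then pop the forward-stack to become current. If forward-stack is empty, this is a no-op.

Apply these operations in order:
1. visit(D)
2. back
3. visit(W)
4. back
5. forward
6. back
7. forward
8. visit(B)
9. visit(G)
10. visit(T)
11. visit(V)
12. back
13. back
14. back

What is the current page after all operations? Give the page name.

Answer: B

Derivation:
After 1 (visit(D)): cur=D back=1 fwd=0
After 2 (back): cur=HOME back=0 fwd=1
After 3 (visit(W)): cur=W back=1 fwd=0
After 4 (back): cur=HOME back=0 fwd=1
After 5 (forward): cur=W back=1 fwd=0
After 6 (back): cur=HOME back=0 fwd=1
After 7 (forward): cur=W back=1 fwd=0
After 8 (visit(B)): cur=B back=2 fwd=0
After 9 (visit(G)): cur=G back=3 fwd=0
After 10 (visit(T)): cur=T back=4 fwd=0
After 11 (visit(V)): cur=V back=5 fwd=0
After 12 (back): cur=T back=4 fwd=1
After 13 (back): cur=G back=3 fwd=2
After 14 (back): cur=B back=2 fwd=3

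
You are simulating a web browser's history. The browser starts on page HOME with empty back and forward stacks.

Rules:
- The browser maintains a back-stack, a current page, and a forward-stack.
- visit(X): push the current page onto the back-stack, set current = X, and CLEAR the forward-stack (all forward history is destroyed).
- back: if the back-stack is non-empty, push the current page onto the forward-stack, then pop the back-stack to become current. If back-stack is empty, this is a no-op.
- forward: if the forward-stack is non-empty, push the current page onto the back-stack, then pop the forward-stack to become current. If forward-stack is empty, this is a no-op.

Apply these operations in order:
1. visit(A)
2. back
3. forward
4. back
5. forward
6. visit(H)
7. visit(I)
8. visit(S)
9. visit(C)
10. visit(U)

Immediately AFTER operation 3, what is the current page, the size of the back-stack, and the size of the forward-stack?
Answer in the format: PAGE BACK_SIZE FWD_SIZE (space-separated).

After 1 (visit(A)): cur=A back=1 fwd=0
After 2 (back): cur=HOME back=0 fwd=1
After 3 (forward): cur=A back=1 fwd=0

A 1 0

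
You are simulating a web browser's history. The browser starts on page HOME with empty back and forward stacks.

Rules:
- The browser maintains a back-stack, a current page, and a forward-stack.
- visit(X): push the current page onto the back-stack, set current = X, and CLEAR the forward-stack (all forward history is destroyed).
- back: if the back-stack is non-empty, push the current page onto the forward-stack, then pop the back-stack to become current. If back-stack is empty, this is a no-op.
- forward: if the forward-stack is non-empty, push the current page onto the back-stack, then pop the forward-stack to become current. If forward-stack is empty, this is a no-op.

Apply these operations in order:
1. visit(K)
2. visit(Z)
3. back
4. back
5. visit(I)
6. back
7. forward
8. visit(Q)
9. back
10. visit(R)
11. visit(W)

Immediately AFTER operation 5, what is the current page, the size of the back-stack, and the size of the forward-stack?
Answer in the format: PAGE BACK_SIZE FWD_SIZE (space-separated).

After 1 (visit(K)): cur=K back=1 fwd=0
After 2 (visit(Z)): cur=Z back=2 fwd=0
After 3 (back): cur=K back=1 fwd=1
After 4 (back): cur=HOME back=0 fwd=2
After 5 (visit(I)): cur=I back=1 fwd=0

I 1 0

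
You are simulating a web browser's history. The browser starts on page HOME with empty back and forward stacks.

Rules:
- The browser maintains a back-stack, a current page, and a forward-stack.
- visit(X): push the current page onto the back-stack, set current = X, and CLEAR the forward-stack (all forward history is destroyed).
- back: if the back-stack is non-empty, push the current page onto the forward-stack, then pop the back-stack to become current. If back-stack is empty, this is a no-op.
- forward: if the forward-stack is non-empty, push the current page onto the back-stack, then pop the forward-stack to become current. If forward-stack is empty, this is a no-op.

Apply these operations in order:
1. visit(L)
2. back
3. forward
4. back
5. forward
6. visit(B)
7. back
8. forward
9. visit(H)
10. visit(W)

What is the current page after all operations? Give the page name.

After 1 (visit(L)): cur=L back=1 fwd=0
After 2 (back): cur=HOME back=0 fwd=1
After 3 (forward): cur=L back=1 fwd=0
After 4 (back): cur=HOME back=0 fwd=1
After 5 (forward): cur=L back=1 fwd=0
After 6 (visit(B)): cur=B back=2 fwd=0
After 7 (back): cur=L back=1 fwd=1
After 8 (forward): cur=B back=2 fwd=0
After 9 (visit(H)): cur=H back=3 fwd=0
After 10 (visit(W)): cur=W back=4 fwd=0

Answer: W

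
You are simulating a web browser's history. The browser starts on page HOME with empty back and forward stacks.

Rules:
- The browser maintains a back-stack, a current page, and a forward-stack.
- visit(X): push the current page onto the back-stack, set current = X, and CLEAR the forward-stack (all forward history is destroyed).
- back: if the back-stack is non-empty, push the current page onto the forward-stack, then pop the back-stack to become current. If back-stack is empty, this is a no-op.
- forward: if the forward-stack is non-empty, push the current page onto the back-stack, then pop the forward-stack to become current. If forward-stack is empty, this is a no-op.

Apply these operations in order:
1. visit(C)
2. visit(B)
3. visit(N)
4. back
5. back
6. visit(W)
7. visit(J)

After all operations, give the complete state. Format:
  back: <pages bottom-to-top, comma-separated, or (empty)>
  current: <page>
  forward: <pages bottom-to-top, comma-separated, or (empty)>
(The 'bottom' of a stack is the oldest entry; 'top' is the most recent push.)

After 1 (visit(C)): cur=C back=1 fwd=0
After 2 (visit(B)): cur=B back=2 fwd=0
After 3 (visit(N)): cur=N back=3 fwd=0
After 4 (back): cur=B back=2 fwd=1
After 5 (back): cur=C back=1 fwd=2
After 6 (visit(W)): cur=W back=2 fwd=0
After 7 (visit(J)): cur=J back=3 fwd=0

Answer: back: HOME,C,W
current: J
forward: (empty)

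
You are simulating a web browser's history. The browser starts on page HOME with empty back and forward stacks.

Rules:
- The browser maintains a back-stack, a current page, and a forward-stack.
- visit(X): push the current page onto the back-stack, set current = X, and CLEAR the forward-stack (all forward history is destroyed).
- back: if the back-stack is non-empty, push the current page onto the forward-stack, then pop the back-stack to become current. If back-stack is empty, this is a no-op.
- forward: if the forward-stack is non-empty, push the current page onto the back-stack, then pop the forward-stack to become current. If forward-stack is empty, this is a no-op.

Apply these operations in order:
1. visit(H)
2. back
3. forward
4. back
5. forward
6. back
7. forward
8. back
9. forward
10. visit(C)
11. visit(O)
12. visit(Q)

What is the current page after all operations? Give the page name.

After 1 (visit(H)): cur=H back=1 fwd=0
After 2 (back): cur=HOME back=0 fwd=1
After 3 (forward): cur=H back=1 fwd=0
After 4 (back): cur=HOME back=0 fwd=1
After 5 (forward): cur=H back=1 fwd=0
After 6 (back): cur=HOME back=0 fwd=1
After 7 (forward): cur=H back=1 fwd=0
After 8 (back): cur=HOME back=0 fwd=1
After 9 (forward): cur=H back=1 fwd=0
After 10 (visit(C)): cur=C back=2 fwd=0
After 11 (visit(O)): cur=O back=3 fwd=0
After 12 (visit(Q)): cur=Q back=4 fwd=0

Answer: Q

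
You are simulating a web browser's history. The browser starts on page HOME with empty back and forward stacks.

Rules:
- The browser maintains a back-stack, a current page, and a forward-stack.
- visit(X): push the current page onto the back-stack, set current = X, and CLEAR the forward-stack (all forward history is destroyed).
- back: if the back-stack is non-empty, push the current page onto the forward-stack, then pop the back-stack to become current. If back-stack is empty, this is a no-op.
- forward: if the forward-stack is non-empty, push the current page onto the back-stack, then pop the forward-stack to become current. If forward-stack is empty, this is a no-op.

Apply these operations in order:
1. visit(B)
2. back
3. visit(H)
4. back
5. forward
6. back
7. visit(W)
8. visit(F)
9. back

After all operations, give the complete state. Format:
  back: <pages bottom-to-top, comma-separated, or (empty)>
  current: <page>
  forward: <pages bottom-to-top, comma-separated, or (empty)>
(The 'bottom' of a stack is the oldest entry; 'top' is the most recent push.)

Answer: back: HOME
current: W
forward: F

Derivation:
After 1 (visit(B)): cur=B back=1 fwd=0
After 2 (back): cur=HOME back=0 fwd=1
After 3 (visit(H)): cur=H back=1 fwd=0
After 4 (back): cur=HOME back=0 fwd=1
After 5 (forward): cur=H back=1 fwd=0
After 6 (back): cur=HOME back=0 fwd=1
After 7 (visit(W)): cur=W back=1 fwd=0
After 8 (visit(F)): cur=F back=2 fwd=0
After 9 (back): cur=W back=1 fwd=1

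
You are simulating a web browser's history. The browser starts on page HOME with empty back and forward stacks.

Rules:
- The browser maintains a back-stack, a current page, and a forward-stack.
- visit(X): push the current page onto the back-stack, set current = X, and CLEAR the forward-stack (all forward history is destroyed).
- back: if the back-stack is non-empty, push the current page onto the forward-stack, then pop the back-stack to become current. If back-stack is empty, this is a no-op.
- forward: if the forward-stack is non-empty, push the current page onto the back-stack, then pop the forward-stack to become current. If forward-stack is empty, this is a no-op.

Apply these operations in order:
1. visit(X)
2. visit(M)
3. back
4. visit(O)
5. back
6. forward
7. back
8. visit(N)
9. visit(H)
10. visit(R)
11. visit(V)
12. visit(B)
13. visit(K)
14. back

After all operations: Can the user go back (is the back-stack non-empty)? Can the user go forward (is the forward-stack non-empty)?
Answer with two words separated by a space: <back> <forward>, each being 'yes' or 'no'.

Answer: yes yes

Derivation:
After 1 (visit(X)): cur=X back=1 fwd=0
After 2 (visit(M)): cur=M back=2 fwd=0
After 3 (back): cur=X back=1 fwd=1
After 4 (visit(O)): cur=O back=2 fwd=0
After 5 (back): cur=X back=1 fwd=1
After 6 (forward): cur=O back=2 fwd=0
After 7 (back): cur=X back=1 fwd=1
After 8 (visit(N)): cur=N back=2 fwd=0
After 9 (visit(H)): cur=H back=3 fwd=0
After 10 (visit(R)): cur=R back=4 fwd=0
After 11 (visit(V)): cur=V back=5 fwd=0
After 12 (visit(B)): cur=B back=6 fwd=0
After 13 (visit(K)): cur=K back=7 fwd=0
After 14 (back): cur=B back=6 fwd=1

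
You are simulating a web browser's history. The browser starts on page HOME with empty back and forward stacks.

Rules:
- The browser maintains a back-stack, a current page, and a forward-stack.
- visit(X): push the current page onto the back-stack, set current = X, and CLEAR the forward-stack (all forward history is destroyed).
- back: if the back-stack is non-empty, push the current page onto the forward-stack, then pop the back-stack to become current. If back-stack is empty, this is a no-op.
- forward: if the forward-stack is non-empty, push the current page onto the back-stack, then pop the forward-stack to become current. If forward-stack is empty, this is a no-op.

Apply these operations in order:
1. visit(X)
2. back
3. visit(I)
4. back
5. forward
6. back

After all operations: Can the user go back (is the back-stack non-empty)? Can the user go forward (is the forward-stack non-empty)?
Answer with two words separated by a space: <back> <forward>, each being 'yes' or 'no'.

Answer: no yes

Derivation:
After 1 (visit(X)): cur=X back=1 fwd=0
After 2 (back): cur=HOME back=0 fwd=1
After 3 (visit(I)): cur=I back=1 fwd=0
After 4 (back): cur=HOME back=0 fwd=1
After 5 (forward): cur=I back=1 fwd=0
After 6 (back): cur=HOME back=0 fwd=1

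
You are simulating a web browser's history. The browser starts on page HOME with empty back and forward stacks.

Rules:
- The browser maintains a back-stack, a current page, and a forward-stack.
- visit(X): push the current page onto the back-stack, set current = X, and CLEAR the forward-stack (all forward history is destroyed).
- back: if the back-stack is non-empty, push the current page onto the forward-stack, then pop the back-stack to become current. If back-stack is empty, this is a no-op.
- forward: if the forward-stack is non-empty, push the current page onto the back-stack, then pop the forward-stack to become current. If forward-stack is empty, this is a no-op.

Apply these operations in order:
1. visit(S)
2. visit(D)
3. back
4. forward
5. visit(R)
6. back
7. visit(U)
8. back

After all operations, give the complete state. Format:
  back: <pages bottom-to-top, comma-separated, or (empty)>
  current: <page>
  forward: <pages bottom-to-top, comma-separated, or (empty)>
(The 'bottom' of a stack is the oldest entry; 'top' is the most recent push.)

Answer: back: HOME,S
current: D
forward: U

Derivation:
After 1 (visit(S)): cur=S back=1 fwd=0
After 2 (visit(D)): cur=D back=2 fwd=0
After 3 (back): cur=S back=1 fwd=1
After 4 (forward): cur=D back=2 fwd=0
After 5 (visit(R)): cur=R back=3 fwd=0
After 6 (back): cur=D back=2 fwd=1
After 7 (visit(U)): cur=U back=3 fwd=0
After 8 (back): cur=D back=2 fwd=1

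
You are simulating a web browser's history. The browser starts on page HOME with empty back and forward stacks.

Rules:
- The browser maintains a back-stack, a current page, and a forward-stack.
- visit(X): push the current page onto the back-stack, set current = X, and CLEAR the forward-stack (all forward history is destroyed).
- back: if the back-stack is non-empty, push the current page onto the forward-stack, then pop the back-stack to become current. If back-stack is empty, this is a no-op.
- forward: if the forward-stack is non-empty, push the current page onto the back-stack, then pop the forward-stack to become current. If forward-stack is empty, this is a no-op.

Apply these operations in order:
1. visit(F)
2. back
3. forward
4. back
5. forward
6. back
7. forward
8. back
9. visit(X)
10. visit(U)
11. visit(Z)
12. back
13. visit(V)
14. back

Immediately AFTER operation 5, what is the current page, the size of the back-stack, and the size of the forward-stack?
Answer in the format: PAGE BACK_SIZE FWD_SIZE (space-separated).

After 1 (visit(F)): cur=F back=1 fwd=0
After 2 (back): cur=HOME back=0 fwd=1
After 3 (forward): cur=F back=1 fwd=0
After 4 (back): cur=HOME back=0 fwd=1
After 5 (forward): cur=F back=1 fwd=0

F 1 0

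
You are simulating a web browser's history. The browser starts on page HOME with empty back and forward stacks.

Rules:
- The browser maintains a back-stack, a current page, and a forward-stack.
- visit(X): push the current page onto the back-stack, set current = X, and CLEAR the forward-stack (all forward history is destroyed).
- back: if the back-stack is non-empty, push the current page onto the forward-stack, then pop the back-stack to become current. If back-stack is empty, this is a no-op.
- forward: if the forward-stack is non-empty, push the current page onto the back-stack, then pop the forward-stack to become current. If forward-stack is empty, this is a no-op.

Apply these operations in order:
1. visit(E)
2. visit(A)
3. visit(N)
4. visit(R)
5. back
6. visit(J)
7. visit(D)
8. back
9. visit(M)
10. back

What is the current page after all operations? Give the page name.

After 1 (visit(E)): cur=E back=1 fwd=0
After 2 (visit(A)): cur=A back=2 fwd=0
After 3 (visit(N)): cur=N back=3 fwd=0
After 4 (visit(R)): cur=R back=4 fwd=0
After 5 (back): cur=N back=3 fwd=1
After 6 (visit(J)): cur=J back=4 fwd=0
After 7 (visit(D)): cur=D back=5 fwd=0
After 8 (back): cur=J back=4 fwd=1
After 9 (visit(M)): cur=M back=5 fwd=0
After 10 (back): cur=J back=4 fwd=1

Answer: J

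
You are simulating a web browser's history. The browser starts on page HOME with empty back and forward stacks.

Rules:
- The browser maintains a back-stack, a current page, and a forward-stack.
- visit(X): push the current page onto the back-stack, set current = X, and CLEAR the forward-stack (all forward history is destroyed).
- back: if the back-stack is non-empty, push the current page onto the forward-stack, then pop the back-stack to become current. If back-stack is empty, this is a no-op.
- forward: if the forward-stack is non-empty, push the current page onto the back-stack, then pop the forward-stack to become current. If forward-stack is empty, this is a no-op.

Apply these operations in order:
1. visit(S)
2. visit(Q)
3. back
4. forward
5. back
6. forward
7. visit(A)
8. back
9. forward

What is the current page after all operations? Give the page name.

After 1 (visit(S)): cur=S back=1 fwd=0
After 2 (visit(Q)): cur=Q back=2 fwd=0
After 3 (back): cur=S back=1 fwd=1
After 4 (forward): cur=Q back=2 fwd=0
After 5 (back): cur=S back=1 fwd=1
After 6 (forward): cur=Q back=2 fwd=0
After 7 (visit(A)): cur=A back=3 fwd=0
After 8 (back): cur=Q back=2 fwd=1
After 9 (forward): cur=A back=3 fwd=0

Answer: A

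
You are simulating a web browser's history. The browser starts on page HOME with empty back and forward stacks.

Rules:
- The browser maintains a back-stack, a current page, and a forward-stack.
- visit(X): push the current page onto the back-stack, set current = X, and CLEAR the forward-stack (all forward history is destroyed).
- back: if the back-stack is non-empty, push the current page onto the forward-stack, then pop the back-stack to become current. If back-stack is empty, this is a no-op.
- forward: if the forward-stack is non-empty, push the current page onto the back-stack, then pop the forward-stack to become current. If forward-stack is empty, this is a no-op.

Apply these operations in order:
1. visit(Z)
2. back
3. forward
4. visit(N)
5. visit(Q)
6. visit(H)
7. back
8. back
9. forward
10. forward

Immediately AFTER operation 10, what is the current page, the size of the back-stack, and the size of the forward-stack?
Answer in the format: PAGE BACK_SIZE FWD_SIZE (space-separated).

After 1 (visit(Z)): cur=Z back=1 fwd=0
After 2 (back): cur=HOME back=0 fwd=1
After 3 (forward): cur=Z back=1 fwd=0
After 4 (visit(N)): cur=N back=2 fwd=0
After 5 (visit(Q)): cur=Q back=3 fwd=0
After 6 (visit(H)): cur=H back=4 fwd=0
After 7 (back): cur=Q back=3 fwd=1
After 8 (back): cur=N back=2 fwd=2
After 9 (forward): cur=Q back=3 fwd=1
After 10 (forward): cur=H back=4 fwd=0

H 4 0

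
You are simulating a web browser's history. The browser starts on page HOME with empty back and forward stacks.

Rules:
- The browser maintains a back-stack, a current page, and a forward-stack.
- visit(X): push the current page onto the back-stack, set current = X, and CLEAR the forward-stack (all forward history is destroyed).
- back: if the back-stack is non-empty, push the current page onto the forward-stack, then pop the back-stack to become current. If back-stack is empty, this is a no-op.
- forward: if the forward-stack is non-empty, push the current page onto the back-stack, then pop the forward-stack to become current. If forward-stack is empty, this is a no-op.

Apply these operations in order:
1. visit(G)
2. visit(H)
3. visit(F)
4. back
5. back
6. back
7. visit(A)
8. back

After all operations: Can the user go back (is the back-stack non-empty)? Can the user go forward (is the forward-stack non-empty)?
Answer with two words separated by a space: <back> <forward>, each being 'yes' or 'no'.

Answer: no yes

Derivation:
After 1 (visit(G)): cur=G back=1 fwd=0
After 2 (visit(H)): cur=H back=2 fwd=0
After 3 (visit(F)): cur=F back=3 fwd=0
After 4 (back): cur=H back=2 fwd=1
After 5 (back): cur=G back=1 fwd=2
After 6 (back): cur=HOME back=0 fwd=3
After 7 (visit(A)): cur=A back=1 fwd=0
After 8 (back): cur=HOME back=0 fwd=1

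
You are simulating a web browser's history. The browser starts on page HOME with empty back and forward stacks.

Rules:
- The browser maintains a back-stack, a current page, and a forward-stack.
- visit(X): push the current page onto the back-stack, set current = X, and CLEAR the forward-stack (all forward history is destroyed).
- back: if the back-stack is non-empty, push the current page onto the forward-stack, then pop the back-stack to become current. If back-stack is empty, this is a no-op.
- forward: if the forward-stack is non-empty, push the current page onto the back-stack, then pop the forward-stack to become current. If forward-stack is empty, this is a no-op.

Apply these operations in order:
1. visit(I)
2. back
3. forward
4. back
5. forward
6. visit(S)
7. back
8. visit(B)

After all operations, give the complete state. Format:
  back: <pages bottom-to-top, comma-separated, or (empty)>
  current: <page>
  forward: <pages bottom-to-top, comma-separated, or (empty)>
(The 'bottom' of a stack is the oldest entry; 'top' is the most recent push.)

After 1 (visit(I)): cur=I back=1 fwd=0
After 2 (back): cur=HOME back=0 fwd=1
After 3 (forward): cur=I back=1 fwd=0
After 4 (back): cur=HOME back=0 fwd=1
After 5 (forward): cur=I back=1 fwd=0
After 6 (visit(S)): cur=S back=2 fwd=0
After 7 (back): cur=I back=1 fwd=1
After 8 (visit(B)): cur=B back=2 fwd=0

Answer: back: HOME,I
current: B
forward: (empty)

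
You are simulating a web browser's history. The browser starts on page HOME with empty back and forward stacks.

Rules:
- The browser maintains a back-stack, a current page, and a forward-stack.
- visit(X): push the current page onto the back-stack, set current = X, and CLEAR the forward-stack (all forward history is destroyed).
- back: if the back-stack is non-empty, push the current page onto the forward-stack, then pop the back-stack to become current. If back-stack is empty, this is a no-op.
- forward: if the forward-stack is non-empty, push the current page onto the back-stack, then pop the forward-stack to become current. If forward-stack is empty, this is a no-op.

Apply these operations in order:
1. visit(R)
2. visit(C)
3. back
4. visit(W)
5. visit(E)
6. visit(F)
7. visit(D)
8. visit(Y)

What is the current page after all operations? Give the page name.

After 1 (visit(R)): cur=R back=1 fwd=0
After 2 (visit(C)): cur=C back=2 fwd=0
After 3 (back): cur=R back=1 fwd=1
After 4 (visit(W)): cur=W back=2 fwd=0
After 5 (visit(E)): cur=E back=3 fwd=0
After 6 (visit(F)): cur=F back=4 fwd=0
After 7 (visit(D)): cur=D back=5 fwd=0
After 8 (visit(Y)): cur=Y back=6 fwd=0

Answer: Y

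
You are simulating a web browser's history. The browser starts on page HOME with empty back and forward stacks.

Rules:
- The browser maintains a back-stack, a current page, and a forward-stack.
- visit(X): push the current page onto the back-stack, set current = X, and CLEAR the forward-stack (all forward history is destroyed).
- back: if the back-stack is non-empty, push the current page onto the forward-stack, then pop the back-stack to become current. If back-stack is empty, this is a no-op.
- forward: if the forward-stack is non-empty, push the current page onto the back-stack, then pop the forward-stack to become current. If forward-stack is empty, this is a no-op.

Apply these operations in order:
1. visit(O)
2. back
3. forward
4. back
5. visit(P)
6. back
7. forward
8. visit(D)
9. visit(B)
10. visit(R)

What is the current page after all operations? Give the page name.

After 1 (visit(O)): cur=O back=1 fwd=0
After 2 (back): cur=HOME back=0 fwd=1
After 3 (forward): cur=O back=1 fwd=0
After 4 (back): cur=HOME back=0 fwd=1
After 5 (visit(P)): cur=P back=1 fwd=0
After 6 (back): cur=HOME back=0 fwd=1
After 7 (forward): cur=P back=1 fwd=0
After 8 (visit(D)): cur=D back=2 fwd=0
After 9 (visit(B)): cur=B back=3 fwd=0
After 10 (visit(R)): cur=R back=4 fwd=0

Answer: R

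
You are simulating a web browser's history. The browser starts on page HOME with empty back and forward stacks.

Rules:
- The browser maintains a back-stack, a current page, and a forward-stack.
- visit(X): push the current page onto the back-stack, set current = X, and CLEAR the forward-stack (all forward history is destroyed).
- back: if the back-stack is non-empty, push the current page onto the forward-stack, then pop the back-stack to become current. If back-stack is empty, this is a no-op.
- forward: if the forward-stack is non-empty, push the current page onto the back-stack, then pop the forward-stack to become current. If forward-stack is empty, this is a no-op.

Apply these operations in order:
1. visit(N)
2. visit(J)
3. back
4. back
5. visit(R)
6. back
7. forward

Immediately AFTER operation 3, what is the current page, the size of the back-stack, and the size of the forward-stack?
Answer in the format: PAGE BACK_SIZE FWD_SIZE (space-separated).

After 1 (visit(N)): cur=N back=1 fwd=0
After 2 (visit(J)): cur=J back=2 fwd=0
After 3 (back): cur=N back=1 fwd=1

N 1 1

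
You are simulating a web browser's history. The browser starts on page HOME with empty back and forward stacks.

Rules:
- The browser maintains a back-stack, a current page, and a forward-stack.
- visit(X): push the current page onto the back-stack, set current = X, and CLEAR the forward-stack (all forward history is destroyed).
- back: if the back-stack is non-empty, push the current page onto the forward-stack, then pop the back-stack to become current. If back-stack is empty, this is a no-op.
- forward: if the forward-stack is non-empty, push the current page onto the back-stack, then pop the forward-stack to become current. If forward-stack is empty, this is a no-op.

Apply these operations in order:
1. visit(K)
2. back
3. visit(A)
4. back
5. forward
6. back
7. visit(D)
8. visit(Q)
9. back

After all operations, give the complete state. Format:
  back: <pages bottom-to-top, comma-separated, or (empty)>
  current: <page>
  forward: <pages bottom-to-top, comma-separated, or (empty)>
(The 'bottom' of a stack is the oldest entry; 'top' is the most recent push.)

Answer: back: HOME
current: D
forward: Q

Derivation:
After 1 (visit(K)): cur=K back=1 fwd=0
After 2 (back): cur=HOME back=0 fwd=1
After 3 (visit(A)): cur=A back=1 fwd=0
After 4 (back): cur=HOME back=0 fwd=1
After 5 (forward): cur=A back=1 fwd=0
After 6 (back): cur=HOME back=0 fwd=1
After 7 (visit(D)): cur=D back=1 fwd=0
After 8 (visit(Q)): cur=Q back=2 fwd=0
After 9 (back): cur=D back=1 fwd=1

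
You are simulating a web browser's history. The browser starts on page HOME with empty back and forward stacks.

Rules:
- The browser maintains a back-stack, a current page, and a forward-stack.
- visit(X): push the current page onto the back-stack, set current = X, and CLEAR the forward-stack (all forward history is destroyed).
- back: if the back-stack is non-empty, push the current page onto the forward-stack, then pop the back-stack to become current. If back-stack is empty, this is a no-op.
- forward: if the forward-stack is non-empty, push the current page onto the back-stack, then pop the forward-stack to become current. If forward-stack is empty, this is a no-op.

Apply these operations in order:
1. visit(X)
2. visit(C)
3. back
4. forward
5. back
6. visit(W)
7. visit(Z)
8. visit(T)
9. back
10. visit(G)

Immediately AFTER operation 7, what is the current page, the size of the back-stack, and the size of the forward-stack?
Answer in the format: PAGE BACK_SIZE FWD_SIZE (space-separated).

After 1 (visit(X)): cur=X back=1 fwd=0
After 2 (visit(C)): cur=C back=2 fwd=0
After 3 (back): cur=X back=1 fwd=1
After 4 (forward): cur=C back=2 fwd=0
After 5 (back): cur=X back=1 fwd=1
After 6 (visit(W)): cur=W back=2 fwd=0
After 7 (visit(Z)): cur=Z back=3 fwd=0

Z 3 0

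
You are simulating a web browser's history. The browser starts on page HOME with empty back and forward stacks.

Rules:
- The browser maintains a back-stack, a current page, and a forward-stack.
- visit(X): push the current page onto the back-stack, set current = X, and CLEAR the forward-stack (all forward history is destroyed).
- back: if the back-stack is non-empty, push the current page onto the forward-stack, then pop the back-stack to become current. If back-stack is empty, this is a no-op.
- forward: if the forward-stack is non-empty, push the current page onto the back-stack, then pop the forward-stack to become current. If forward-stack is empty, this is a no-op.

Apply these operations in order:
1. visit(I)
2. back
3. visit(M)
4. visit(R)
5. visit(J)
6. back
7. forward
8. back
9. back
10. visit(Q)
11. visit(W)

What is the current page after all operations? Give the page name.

After 1 (visit(I)): cur=I back=1 fwd=0
After 2 (back): cur=HOME back=0 fwd=1
After 3 (visit(M)): cur=M back=1 fwd=0
After 4 (visit(R)): cur=R back=2 fwd=0
After 5 (visit(J)): cur=J back=3 fwd=0
After 6 (back): cur=R back=2 fwd=1
After 7 (forward): cur=J back=3 fwd=0
After 8 (back): cur=R back=2 fwd=1
After 9 (back): cur=M back=1 fwd=2
After 10 (visit(Q)): cur=Q back=2 fwd=0
After 11 (visit(W)): cur=W back=3 fwd=0

Answer: W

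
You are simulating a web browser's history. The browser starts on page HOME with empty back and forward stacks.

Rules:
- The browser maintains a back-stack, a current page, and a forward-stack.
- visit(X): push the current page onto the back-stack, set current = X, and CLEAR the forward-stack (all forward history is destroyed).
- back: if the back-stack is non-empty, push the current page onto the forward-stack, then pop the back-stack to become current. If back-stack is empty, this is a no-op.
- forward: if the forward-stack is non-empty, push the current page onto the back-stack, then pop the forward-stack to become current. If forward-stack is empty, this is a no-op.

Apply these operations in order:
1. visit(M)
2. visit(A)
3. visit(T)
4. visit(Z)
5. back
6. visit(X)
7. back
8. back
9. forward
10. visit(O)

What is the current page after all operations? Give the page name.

Answer: O

Derivation:
After 1 (visit(M)): cur=M back=1 fwd=0
After 2 (visit(A)): cur=A back=2 fwd=0
After 3 (visit(T)): cur=T back=3 fwd=0
After 4 (visit(Z)): cur=Z back=4 fwd=0
After 5 (back): cur=T back=3 fwd=1
After 6 (visit(X)): cur=X back=4 fwd=0
After 7 (back): cur=T back=3 fwd=1
After 8 (back): cur=A back=2 fwd=2
After 9 (forward): cur=T back=3 fwd=1
After 10 (visit(O)): cur=O back=4 fwd=0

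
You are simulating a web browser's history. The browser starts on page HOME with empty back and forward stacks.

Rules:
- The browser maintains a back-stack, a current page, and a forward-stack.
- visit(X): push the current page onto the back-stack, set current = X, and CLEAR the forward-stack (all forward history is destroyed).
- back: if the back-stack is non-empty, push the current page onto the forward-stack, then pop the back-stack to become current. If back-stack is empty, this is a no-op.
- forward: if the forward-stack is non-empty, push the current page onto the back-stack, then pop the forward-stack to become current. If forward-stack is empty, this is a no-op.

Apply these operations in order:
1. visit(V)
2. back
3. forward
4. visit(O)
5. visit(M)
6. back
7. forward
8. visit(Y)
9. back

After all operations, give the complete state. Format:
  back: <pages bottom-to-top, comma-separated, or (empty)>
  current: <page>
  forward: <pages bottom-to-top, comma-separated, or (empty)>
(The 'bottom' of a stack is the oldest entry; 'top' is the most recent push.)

Answer: back: HOME,V,O
current: M
forward: Y

Derivation:
After 1 (visit(V)): cur=V back=1 fwd=0
After 2 (back): cur=HOME back=0 fwd=1
After 3 (forward): cur=V back=1 fwd=0
After 4 (visit(O)): cur=O back=2 fwd=0
After 5 (visit(M)): cur=M back=3 fwd=0
After 6 (back): cur=O back=2 fwd=1
After 7 (forward): cur=M back=3 fwd=0
After 8 (visit(Y)): cur=Y back=4 fwd=0
After 9 (back): cur=M back=3 fwd=1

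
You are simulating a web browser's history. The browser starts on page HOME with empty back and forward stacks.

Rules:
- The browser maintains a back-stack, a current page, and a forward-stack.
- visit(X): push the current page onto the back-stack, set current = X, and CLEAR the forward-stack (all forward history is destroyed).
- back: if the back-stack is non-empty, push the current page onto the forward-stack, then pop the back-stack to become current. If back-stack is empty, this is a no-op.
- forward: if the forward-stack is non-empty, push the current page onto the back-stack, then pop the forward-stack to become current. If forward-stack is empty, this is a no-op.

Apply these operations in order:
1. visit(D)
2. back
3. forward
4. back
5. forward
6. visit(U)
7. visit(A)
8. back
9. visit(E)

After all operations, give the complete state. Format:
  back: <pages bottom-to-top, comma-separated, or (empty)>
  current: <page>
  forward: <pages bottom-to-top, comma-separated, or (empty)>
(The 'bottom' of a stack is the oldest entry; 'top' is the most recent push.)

After 1 (visit(D)): cur=D back=1 fwd=0
After 2 (back): cur=HOME back=0 fwd=1
After 3 (forward): cur=D back=1 fwd=0
After 4 (back): cur=HOME back=0 fwd=1
After 5 (forward): cur=D back=1 fwd=0
After 6 (visit(U)): cur=U back=2 fwd=0
After 7 (visit(A)): cur=A back=3 fwd=0
After 8 (back): cur=U back=2 fwd=1
After 9 (visit(E)): cur=E back=3 fwd=0

Answer: back: HOME,D,U
current: E
forward: (empty)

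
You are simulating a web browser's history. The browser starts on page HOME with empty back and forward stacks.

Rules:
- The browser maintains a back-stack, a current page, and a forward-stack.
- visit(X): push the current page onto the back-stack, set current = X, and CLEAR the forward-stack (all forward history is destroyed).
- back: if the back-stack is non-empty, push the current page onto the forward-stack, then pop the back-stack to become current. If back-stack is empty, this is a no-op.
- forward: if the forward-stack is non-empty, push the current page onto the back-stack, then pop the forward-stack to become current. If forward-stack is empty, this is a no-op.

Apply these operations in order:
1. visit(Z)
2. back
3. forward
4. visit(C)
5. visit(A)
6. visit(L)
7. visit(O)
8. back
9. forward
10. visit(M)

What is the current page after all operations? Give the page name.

Answer: M

Derivation:
After 1 (visit(Z)): cur=Z back=1 fwd=0
After 2 (back): cur=HOME back=0 fwd=1
After 3 (forward): cur=Z back=1 fwd=0
After 4 (visit(C)): cur=C back=2 fwd=0
After 5 (visit(A)): cur=A back=3 fwd=0
After 6 (visit(L)): cur=L back=4 fwd=0
After 7 (visit(O)): cur=O back=5 fwd=0
After 8 (back): cur=L back=4 fwd=1
After 9 (forward): cur=O back=5 fwd=0
After 10 (visit(M)): cur=M back=6 fwd=0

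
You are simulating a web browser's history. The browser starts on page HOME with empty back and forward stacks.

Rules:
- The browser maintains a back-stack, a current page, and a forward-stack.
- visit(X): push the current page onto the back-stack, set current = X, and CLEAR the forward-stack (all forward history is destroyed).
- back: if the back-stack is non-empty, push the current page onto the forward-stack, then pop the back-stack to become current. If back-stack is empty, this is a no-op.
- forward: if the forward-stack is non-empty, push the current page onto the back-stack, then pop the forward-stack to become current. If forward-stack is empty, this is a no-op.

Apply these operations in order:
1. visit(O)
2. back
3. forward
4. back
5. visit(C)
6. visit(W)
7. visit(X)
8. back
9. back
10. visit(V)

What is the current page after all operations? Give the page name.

After 1 (visit(O)): cur=O back=1 fwd=0
After 2 (back): cur=HOME back=0 fwd=1
After 3 (forward): cur=O back=1 fwd=0
After 4 (back): cur=HOME back=0 fwd=1
After 5 (visit(C)): cur=C back=1 fwd=0
After 6 (visit(W)): cur=W back=2 fwd=0
After 7 (visit(X)): cur=X back=3 fwd=0
After 8 (back): cur=W back=2 fwd=1
After 9 (back): cur=C back=1 fwd=2
After 10 (visit(V)): cur=V back=2 fwd=0

Answer: V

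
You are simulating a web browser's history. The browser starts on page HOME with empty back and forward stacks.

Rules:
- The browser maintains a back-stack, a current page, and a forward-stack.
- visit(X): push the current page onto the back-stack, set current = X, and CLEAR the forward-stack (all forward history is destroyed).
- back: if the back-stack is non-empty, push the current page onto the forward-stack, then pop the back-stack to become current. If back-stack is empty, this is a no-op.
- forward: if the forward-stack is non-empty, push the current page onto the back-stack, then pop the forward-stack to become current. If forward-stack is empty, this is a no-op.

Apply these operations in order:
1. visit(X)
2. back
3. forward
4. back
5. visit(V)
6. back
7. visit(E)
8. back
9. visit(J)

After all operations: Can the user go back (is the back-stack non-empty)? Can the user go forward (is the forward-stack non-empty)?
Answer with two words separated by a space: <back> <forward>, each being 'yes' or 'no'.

Answer: yes no

Derivation:
After 1 (visit(X)): cur=X back=1 fwd=0
After 2 (back): cur=HOME back=0 fwd=1
After 3 (forward): cur=X back=1 fwd=0
After 4 (back): cur=HOME back=0 fwd=1
After 5 (visit(V)): cur=V back=1 fwd=0
After 6 (back): cur=HOME back=0 fwd=1
After 7 (visit(E)): cur=E back=1 fwd=0
After 8 (back): cur=HOME back=0 fwd=1
After 9 (visit(J)): cur=J back=1 fwd=0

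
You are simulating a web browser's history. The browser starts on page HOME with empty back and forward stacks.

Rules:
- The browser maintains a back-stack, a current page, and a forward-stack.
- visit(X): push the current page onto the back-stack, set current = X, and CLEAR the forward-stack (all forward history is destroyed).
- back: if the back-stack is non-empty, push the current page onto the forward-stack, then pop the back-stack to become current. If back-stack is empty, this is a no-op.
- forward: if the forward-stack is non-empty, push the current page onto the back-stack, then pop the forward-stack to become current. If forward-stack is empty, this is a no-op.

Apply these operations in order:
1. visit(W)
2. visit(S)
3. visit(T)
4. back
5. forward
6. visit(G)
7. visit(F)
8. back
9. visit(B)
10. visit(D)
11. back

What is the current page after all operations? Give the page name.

After 1 (visit(W)): cur=W back=1 fwd=0
After 2 (visit(S)): cur=S back=2 fwd=0
After 3 (visit(T)): cur=T back=3 fwd=0
After 4 (back): cur=S back=2 fwd=1
After 5 (forward): cur=T back=3 fwd=0
After 6 (visit(G)): cur=G back=4 fwd=0
After 7 (visit(F)): cur=F back=5 fwd=0
After 8 (back): cur=G back=4 fwd=1
After 9 (visit(B)): cur=B back=5 fwd=0
After 10 (visit(D)): cur=D back=6 fwd=0
After 11 (back): cur=B back=5 fwd=1

Answer: B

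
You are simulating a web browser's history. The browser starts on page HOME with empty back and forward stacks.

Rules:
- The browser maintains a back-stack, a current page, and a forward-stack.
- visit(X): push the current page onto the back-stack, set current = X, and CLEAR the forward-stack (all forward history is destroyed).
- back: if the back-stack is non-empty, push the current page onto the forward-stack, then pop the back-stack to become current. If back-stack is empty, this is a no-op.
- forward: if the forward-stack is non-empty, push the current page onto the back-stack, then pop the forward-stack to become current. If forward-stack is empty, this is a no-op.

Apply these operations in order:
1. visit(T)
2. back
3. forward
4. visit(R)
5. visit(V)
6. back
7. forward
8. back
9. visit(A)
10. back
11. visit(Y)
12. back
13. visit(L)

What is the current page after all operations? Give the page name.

After 1 (visit(T)): cur=T back=1 fwd=0
After 2 (back): cur=HOME back=0 fwd=1
After 3 (forward): cur=T back=1 fwd=0
After 4 (visit(R)): cur=R back=2 fwd=0
After 5 (visit(V)): cur=V back=3 fwd=0
After 6 (back): cur=R back=2 fwd=1
After 7 (forward): cur=V back=3 fwd=0
After 8 (back): cur=R back=2 fwd=1
After 9 (visit(A)): cur=A back=3 fwd=0
After 10 (back): cur=R back=2 fwd=1
After 11 (visit(Y)): cur=Y back=3 fwd=0
After 12 (back): cur=R back=2 fwd=1
After 13 (visit(L)): cur=L back=3 fwd=0

Answer: L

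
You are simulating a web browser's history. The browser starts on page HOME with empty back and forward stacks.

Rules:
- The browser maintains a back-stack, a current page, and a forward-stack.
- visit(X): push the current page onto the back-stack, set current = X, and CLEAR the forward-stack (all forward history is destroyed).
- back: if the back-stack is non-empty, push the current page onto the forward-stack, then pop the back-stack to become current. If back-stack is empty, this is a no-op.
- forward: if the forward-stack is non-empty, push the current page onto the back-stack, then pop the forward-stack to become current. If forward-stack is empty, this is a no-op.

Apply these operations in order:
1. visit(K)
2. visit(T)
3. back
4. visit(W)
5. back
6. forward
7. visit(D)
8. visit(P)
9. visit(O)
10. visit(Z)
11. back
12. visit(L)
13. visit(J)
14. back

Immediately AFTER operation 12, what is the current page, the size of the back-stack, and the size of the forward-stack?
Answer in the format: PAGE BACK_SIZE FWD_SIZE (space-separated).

After 1 (visit(K)): cur=K back=1 fwd=0
After 2 (visit(T)): cur=T back=2 fwd=0
After 3 (back): cur=K back=1 fwd=1
After 4 (visit(W)): cur=W back=2 fwd=0
After 5 (back): cur=K back=1 fwd=1
After 6 (forward): cur=W back=2 fwd=0
After 7 (visit(D)): cur=D back=3 fwd=0
After 8 (visit(P)): cur=P back=4 fwd=0
After 9 (visit(O)): cur=O back=5 fwd=0
After 10 (visit(Z)): cur=Z back=6 fwd=0
After 11 (back): cur=O back=5 fwd=1
After 12 (visit(L)): cur=L back=6 fwd=0

L 6 0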